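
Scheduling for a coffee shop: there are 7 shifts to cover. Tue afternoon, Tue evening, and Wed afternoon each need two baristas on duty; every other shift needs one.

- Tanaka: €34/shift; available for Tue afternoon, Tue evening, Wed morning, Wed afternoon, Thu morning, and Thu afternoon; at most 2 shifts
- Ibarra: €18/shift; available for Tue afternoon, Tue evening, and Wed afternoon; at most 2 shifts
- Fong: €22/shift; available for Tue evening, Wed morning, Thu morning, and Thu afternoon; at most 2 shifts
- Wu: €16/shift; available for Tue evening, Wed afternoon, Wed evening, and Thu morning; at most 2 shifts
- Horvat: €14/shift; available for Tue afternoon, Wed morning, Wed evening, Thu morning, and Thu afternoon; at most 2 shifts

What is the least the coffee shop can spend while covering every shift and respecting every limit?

Picking the cheapest available barista for each shift independently would cost €156, but that ignores the shift limits.
An optimal schedule: Tue afternoon→Tanaka+Ibarra, Tue evening→Fong+Wu, Wed morning→Fong, Wed afternoon→Tanaka+Ibarra, Wed evening→Wu, Thu morning→Horvat, Thu afternoon→Horvat.
Total: 34 + 18 + 22 + 16 + 22 + 34 + 18 + 16 + 14 + 14 = €208.

€208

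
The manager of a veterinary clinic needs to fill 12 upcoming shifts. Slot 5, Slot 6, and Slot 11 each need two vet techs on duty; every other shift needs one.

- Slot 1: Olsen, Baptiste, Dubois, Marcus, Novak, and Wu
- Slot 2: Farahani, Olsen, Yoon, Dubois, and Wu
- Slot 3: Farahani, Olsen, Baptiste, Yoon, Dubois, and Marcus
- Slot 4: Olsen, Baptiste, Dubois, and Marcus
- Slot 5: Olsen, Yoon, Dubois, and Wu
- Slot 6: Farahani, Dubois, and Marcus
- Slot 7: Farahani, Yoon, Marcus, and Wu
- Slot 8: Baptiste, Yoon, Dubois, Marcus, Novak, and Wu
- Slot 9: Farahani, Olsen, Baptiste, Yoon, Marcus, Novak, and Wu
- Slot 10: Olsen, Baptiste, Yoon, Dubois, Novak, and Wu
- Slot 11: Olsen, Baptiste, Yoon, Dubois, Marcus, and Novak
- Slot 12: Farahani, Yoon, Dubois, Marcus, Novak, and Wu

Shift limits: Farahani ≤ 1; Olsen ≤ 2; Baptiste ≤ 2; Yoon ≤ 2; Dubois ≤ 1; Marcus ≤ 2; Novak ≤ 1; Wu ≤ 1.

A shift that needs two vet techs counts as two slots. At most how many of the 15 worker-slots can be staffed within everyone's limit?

12

Total capacity across all vet techs is 1+2+2+2+1+2+1+1 = 12, and 15 slots are needed, so at most 12 can be filled.
An assignment achieving 12: Slot 1→Baptiste, Slot 2→Wu, Slot 3→Baptiste, Slot 4→Olsen, Slot 5→Olsen+Yoon, Slot 6→Farahani+Dubois, Slot 7→Yoon, Slot 8→Marcus, Slot 10→Novak, Slot 11→Marcus.
Loads: Farahani 1/1, Olsen 2/2, Baptiste 2/2, Yoon 2/2, Dubois 1/1, Marcus 2/2, Novak 1/1, Wu 1/1.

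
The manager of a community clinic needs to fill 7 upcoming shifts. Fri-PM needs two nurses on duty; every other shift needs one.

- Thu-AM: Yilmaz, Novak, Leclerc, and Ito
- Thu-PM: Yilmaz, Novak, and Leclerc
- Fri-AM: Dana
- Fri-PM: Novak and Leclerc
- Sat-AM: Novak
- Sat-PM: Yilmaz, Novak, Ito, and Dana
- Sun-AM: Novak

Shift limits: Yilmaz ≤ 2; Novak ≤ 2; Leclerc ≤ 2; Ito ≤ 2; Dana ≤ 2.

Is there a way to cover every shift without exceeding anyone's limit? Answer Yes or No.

No

Total capacity is 10 and 8 slots are needed, so capacity alone doesn't rule it out.
Shifts {Fri-PM, Sat-AM, Sun-AM} need 4 worker-slots in total, but the nurses available for any of those shifts (Novak and Leclerc) can supply at most 3 among them. So no valid schedule exists.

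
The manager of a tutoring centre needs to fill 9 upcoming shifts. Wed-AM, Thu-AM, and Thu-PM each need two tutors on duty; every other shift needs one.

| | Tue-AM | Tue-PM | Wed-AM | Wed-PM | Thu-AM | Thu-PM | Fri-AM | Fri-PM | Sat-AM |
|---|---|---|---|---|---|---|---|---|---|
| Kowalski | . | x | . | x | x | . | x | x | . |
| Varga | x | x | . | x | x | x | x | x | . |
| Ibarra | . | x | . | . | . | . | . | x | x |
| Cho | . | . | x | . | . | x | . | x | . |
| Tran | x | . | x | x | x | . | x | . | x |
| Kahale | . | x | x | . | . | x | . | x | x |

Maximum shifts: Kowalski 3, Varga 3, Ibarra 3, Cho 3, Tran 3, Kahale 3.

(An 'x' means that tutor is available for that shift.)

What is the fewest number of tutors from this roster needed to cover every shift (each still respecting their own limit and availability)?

12 slots to fill and no one can take more than 3, so at least ⌈12/3⌉ = 4 tutors are needed.
Kowalski, Varga, Cho, and Tran alone can cover everything: Tue-AM→Varga, Tue-PM→Kowalski, Wed-AM→Cho+Tran, Wed-PM→Kowalski, Thu-AM→Kowalski+Varga, Thu-PM→Varga+Cho, Fri-AM→Tran, Fri-PM→Cho, Sat-AM→Tran.

4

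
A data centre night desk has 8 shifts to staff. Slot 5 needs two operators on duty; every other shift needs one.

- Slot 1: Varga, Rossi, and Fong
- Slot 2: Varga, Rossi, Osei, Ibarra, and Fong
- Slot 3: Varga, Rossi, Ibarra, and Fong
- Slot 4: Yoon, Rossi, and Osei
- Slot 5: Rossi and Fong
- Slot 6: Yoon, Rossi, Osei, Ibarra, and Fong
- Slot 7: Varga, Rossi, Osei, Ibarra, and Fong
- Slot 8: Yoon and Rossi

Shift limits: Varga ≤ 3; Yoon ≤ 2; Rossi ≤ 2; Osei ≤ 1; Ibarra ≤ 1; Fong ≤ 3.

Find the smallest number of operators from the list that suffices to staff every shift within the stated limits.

9 slots to fill and no one can take more than 3, so at least ⌈9/3⌉ = 3 operators are needed.
Any 3 operators together have capacity at most 3+3+2 = 8 < 9 slots, so 3 can never suffice.
Varga, Yoon, Rossi, and Fong alone can cover everything: Slot 1→Varga, Slot 2→Varga, Slot 3→Varga, Slot 4→Yoon, Slot 5→Rossi+Fong, Slot 6→Rossi, Slot 7→Fong, Slot 8→Yoon.

4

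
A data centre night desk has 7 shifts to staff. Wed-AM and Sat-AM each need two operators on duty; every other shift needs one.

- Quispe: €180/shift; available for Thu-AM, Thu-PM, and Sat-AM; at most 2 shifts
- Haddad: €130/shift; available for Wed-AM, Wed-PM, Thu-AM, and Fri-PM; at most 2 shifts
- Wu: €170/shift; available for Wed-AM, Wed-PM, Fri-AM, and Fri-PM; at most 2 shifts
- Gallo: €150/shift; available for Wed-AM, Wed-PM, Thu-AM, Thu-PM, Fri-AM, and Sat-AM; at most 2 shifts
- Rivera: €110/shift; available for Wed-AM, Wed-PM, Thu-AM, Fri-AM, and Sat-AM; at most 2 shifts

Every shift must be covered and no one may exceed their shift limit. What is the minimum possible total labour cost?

Picking the cheapest available operator for each shift independently would cost €1110, but that ignores the shift limits.
An optimal schedule: Wed-AM→Haddad+Wu, Wed-PM→Wu, Thu-AM→Quispe, Thu-PM→Gallo, Fri-AM→Rivera, Fri-PM→Haddad, Sat-AM→Rivera+Gallo.
Total: 130 + 170 + 170 + 180 + 150 + 110 + 130 + 110 + 150 = €1300.

€1300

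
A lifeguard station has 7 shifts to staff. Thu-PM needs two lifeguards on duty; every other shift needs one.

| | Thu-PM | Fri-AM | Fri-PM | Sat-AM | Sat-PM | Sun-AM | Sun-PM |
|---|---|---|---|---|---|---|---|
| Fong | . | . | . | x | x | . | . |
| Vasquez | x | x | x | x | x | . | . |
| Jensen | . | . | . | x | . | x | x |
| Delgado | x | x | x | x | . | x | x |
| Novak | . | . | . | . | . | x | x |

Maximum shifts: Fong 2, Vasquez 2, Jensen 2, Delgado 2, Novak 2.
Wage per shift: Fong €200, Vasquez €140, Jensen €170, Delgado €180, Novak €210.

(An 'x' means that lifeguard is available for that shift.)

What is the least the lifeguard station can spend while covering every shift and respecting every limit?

€1380

Thu-PM can only be covered by Vasquez and Delgado, so that assignment is forced.
Picking the cheapest available lifeguard for each shift independently would cost €1220, but that ignores the shift limits.
An optimal schedule: Thu-PM→Vasquez+Delgado, Fri-AM→Vasquez, Fri-PM→Delgado, Sat-AM→Fong, Sat-PM→Fong, Sun-AM→Jensen, Sun-PM→Jensen.
Total: 140 + 180 + 140 + 180 + 200 + 200 + 170 + 170 = €1380.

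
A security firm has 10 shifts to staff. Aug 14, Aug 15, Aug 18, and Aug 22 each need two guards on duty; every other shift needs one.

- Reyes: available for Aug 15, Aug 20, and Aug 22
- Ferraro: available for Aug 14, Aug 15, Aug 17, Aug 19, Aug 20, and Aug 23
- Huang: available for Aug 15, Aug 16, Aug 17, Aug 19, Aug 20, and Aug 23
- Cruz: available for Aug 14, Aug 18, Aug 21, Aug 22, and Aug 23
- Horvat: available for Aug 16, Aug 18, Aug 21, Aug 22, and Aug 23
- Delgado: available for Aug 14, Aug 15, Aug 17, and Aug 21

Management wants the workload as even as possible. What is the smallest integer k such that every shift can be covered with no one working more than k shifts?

3

With 6 guards and 14 worker-slots to fill, someone must work at least ⌈14/6⌉ = 3 shifts, so k ≥ 3.
k = 3 works: Aug 14→Ferraro+Cruz, Aug 15→Reyes+Huang, Aug 16→Huang, Aug 17→Ferraro, Aug 18→Cruz+Horvat, Aug 19→Ferraro, Aug 20→Reyes, Aug 21→Cruz, Aug 22→Reyes+Horvat, Aug 23→Huang.
Loads: Reyes 3, Ferraro 3, Huang 3, Cruz 3, Horvat 2, Delgado 0 — all ≤ 3.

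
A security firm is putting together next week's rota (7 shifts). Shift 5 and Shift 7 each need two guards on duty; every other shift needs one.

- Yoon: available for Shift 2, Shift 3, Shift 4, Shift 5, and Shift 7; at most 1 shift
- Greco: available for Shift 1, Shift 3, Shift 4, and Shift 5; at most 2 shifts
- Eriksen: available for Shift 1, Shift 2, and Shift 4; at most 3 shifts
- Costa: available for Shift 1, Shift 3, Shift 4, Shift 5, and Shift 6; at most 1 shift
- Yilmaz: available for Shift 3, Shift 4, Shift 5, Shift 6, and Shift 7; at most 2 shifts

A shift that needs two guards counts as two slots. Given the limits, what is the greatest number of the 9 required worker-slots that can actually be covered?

9

Total capacity across all guards is 1+2+3+1+2 = 9, and 9 slots are needed, so at most 9 can be filled.
An assignment achieving 9: Shift 1→Eriksen, Shift 2→Eriksen, Shift 3→Greco, Shift 4→Eriksen, Shift 5→Greco+Yilmaz, Shift 6→Costa, Shift 7→Yoon+Yilmaz.
Loads: Yoon 1/1, Greco 2/2, Eriksen 3/3, Costa 1/1, Yilmaz 2/2.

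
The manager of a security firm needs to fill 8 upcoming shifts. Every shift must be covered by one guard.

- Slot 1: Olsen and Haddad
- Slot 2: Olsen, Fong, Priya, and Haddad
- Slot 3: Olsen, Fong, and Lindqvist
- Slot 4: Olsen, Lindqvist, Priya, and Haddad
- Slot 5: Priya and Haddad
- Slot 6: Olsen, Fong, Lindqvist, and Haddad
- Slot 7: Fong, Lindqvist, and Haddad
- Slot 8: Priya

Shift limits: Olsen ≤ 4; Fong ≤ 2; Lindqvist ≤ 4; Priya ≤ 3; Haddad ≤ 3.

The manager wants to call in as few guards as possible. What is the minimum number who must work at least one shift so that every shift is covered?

8 slots to fill and no one can take more than 4, so at least ⌈8/4⌉ = 2 guards are needed.
No set of 2 guards can cover every shift (each such set leaves at least one shift with no one available or exceeds a cap).
Olsen, Fong, and Priya alone can cover everything: Slot 1→Olsen, Slot 2→Fong, Slot 3→Olsen, Slot 4→Olsen, Slot 5→Priya, Slot 6→Olsen, Slot 7→Fong, Slot 8→Priya.

3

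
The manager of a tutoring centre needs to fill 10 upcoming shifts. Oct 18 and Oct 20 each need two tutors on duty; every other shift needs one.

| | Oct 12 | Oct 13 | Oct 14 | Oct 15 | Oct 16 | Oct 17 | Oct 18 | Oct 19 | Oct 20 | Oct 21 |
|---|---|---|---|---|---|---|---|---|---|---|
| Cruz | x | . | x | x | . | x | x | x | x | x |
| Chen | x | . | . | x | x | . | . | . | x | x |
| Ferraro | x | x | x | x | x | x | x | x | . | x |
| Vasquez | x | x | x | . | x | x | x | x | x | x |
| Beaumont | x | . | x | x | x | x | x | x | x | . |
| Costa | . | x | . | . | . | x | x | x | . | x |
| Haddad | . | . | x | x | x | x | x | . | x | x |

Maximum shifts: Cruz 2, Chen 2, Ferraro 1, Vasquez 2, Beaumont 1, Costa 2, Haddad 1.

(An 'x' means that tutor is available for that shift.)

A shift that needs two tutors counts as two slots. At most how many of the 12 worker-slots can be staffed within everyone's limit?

Total capacity across all tutors is 2+2+1+2+1+2+1 = 11, and 12 slots are needed, so at most 11 can be filled.
An assignment achieving 11: Oct 12→Cruz, Oct 13→Ferraro, Oct 14→Cruz, Oct 15→Chen, Oct 16→Chen, Oct 17→Costa, Oct 18→Costa+Haddad, Oct 19→Vasquez, Oct 20→Vasquez+Beaumont.
Loads: Cruz 2/2, Chen 2/2, Ferraro 1/1, Vasquez 2/2, Beaumont 1/1, Costa 2/2, Haddad 1/1.

11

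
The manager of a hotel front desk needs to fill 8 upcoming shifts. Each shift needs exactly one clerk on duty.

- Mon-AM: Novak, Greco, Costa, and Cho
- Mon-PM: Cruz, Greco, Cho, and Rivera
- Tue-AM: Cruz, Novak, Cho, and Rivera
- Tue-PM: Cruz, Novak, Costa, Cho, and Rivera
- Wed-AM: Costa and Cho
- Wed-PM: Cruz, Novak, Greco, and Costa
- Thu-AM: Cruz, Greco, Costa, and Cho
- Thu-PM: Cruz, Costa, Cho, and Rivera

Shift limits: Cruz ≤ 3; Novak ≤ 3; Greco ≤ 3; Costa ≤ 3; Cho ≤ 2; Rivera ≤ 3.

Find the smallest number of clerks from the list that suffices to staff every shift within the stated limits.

8 slots to fill and no one can take more than 3, so at least ⌈8/3⌉ = 3 clerks are needed.
Cruz, Novak, and Costa alone can cover everything: Mon-AM→Novak, Mon-PM→Cruz, Tue-AM→Cruz, Tue-PM→Novak, Wed-AM→Costa, Wed-PM→Novak, Thu-AM→Cruz, Thu-PM→Costa.

3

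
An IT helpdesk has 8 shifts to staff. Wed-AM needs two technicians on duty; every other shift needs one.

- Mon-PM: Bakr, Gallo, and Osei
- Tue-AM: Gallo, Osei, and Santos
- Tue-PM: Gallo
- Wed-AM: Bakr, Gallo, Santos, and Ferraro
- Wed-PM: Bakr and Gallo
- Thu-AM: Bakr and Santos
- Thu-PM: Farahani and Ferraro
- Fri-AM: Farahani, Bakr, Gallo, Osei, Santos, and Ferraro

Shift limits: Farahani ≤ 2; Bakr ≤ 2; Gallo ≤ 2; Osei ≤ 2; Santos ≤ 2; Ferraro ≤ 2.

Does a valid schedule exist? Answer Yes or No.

Yes

Tue-PM can only be covered by Gallo, so that assignment is forced.
One valid schedule: Mon-PM→Gallo, Tue-AM→Osei, Tue-PM→Gallo, Wed-AM→Santos+Ferraro, Wed-PM→Bakr, Thu-AM→Bakr, Thu-PM→Farahani, Fri-AM→Farahani.
Loads: Farahani 2/2, Bakr 2/2, Gallo 2/2, Osei 1/2, Santos 1/2, Ferraro 1/2 — all within limits.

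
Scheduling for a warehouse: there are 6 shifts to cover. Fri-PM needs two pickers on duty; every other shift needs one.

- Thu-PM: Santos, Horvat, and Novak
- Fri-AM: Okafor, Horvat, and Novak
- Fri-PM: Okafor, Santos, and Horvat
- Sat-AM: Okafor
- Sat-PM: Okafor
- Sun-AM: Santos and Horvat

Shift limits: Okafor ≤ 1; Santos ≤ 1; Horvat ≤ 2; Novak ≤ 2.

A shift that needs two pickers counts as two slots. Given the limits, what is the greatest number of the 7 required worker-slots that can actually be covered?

Total capacity across all pickers is 1+1+2+2 = 6, and 7 slots are needed, so at most 6 can be filled.
An assignment achieving 6: Thu-PM→Novak, Fri-AM→Novak, Fri-PM→Santos+Horvat, Sat-AM→Okafor, Sun-AM→Horvat.
Loads: Okafor 1/1, Santos 1/1, Horvat 2/2, Novak 2/2.

6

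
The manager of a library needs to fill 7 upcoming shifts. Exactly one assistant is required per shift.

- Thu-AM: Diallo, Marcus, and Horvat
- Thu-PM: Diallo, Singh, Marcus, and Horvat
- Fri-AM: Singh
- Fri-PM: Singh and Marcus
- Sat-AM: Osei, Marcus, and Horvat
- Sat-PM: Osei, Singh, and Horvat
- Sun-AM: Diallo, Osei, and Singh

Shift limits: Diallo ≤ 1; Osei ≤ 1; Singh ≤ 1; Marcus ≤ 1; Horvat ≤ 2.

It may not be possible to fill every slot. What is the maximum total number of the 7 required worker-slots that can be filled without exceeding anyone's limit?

Total capacity across all assistants is 1+1+1+1+2 = 6, and 7 slots are needed, so at most 6 can be filled.
An assignment achieving 6: Thu-AM→Diallo, Thu-PM→Horvat, Fri-AM→Singh, Fri-PM→Marcus, Sat-AM→Osei, Sat-PM→Horvat.
Loads: Diallo 1/1, Osei 1/1, Singh 1/1, Marcus 1/1, Horvat 2/2.

6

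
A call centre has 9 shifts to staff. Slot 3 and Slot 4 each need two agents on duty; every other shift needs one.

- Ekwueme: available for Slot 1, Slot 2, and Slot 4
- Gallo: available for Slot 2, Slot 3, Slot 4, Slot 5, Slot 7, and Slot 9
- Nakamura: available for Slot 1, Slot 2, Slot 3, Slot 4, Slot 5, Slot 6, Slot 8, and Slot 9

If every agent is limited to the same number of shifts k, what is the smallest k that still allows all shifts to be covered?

4

With 3 agents and 11 worker-slots to fill, someone must work at least ⌈11/3⌉ = 4 shifts, so k ≥ 4.
k = 4 works: Slot 1→Ekwueme, Slot 2→Ekwueme, Slot 3→Gallo+Nakamura, Slot 4→Ekwueme+Nakamura, Slot 5→Gallo, Slot 6→Nakamura, Slot 7→Gallo, Slot 8→Nakamura, Slot 9→Gallo.
Loads: Ekwueme 3, Gallo 4, Nakamura 4 — all ≤ 4.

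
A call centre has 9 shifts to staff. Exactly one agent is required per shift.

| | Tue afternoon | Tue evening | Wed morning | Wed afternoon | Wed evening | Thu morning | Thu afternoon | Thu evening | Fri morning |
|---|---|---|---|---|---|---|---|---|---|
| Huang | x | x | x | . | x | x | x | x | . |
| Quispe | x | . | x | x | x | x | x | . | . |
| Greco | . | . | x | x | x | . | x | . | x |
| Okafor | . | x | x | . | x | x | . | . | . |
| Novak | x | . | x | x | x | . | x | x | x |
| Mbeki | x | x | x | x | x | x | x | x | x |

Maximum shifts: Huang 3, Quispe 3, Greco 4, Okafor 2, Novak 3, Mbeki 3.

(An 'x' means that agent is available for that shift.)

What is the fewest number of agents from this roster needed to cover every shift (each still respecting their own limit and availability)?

9 slots to fill and no one can take more than 4, so at least ⌈9/4⌉ = 3 agents are needed.
Huang, Quispe, and Greco alone can cover everything: Tue afternoon→Huang, Tue evening→Huang, Wed morning→Quispe, Wed afternoon→Quispe, Wed evening→Greco, Thu morning→Quispe, Thu afternoon→Greco, Thu evening→Huang, Fri morning→Greco.

3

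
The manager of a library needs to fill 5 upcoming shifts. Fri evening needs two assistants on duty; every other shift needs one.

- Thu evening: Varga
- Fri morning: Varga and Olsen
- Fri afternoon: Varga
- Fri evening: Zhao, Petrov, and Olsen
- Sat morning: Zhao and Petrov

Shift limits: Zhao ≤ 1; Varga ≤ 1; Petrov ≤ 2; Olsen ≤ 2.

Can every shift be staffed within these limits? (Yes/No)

Total capacity is 6 and 6 slots are needed, so capacity alone doesn't rule it out.
Shifts {Thu evening, Fri afternoon} need 2 worker-slots in total, but the assistants available for any of those shifts (Varga) can supply at most 1 among them. So no valid schedule exists.

No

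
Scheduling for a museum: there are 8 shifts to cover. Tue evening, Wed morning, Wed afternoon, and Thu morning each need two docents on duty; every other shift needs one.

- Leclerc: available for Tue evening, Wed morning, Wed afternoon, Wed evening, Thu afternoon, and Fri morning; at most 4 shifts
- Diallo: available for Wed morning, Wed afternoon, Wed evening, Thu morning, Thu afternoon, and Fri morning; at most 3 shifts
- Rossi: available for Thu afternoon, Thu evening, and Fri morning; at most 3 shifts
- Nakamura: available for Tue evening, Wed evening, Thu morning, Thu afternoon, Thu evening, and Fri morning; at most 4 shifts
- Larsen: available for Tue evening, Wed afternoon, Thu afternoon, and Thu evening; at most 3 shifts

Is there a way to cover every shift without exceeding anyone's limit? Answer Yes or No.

Wed morning can only be covered by Leclerc and Diallo, so that assignment is forced.
Thu morning can only be covered by Diallo and Nakamura, so that assignment is forced.
One valid schedule: Tue evening→Leclerc+Nakamura, Wed morning→Leclerc+Diallo, Wed afternoon→Leclerc+Diallo, Wed evening→Leclerc, Thu morning→Diallo+Nakamura, Thu afternoon→Rossi, Thu evening→Rossi, Fri morning→Rossi.
Loads: Leclerc 4/4, Diallo 3/3, Rossi 3/3, Nakamura 2/4, Larsen 0/3 — all within limits.

Yes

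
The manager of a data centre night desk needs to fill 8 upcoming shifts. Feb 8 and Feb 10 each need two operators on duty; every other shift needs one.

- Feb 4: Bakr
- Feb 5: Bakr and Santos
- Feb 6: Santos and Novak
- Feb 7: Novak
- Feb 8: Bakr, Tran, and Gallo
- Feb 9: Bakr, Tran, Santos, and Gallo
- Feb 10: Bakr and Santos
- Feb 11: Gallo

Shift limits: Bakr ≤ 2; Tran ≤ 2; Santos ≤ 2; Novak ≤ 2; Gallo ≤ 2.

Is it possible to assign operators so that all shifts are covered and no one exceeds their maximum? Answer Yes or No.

Yes

Feb 4 can only be covered by Bakr, so that assignment is forced.
Feb 7 can only be covered by Novak, so that assignment is forced.
Feb 10 can only be covered by Bakr and Santos, so that assignment is forced.
One valid schedule: Feb 4→Bakr, Feb 5→Santos, Feb 6→Novak, Feb 7→Novak, Feb 8→Tran+Gallo, Feb 9→Tran, Feb 10→Bakr+Santos, Feb 11→Gallo.
Loads: Bakr 2/2, Tran 2/2, Santos 2/2, Novak 2/2, Gallo 2/2 — all within limits.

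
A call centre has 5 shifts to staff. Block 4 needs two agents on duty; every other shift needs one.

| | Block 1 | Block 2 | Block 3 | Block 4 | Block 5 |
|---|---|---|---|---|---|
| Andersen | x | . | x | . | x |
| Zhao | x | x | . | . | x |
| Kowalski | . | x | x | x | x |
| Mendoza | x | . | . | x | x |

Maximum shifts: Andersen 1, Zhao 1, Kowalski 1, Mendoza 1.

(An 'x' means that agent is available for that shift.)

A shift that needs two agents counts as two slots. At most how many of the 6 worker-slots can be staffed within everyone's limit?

Total capacity across all agents is 1+1+1+1 = 4, and 6 slots are needed, so at most 4 can be filled.
An assignment achieving 4: Block 2→Zhao, Block 3→Andersen, Block 4→Kowalski+Mendoza.
Loads: Andersen 1/1, Zhao 1/1, Kowalski 1/1, Mendoza 1/1.

4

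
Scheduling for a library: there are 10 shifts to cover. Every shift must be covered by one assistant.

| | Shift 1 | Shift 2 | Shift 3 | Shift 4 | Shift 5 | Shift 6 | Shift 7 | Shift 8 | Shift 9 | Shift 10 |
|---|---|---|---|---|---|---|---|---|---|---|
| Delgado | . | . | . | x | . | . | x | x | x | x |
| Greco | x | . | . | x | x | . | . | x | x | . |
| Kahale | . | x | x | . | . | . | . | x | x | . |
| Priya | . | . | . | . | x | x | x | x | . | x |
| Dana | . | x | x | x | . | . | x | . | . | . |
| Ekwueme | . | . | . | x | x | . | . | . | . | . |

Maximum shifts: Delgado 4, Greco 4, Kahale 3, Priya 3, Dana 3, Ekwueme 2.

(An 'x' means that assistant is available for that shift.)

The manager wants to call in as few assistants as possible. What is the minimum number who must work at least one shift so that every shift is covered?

10 slots to fill and no one can take more than 4, so at least ⌈10/4⌉ = 3 assistants are needed.
Greco, Kahale, and Priya alone can cover everything: Shift 1→Greco, Shift 2→Kahale, Shift 3→Kahale, Shift 4→Greco, Shift 5→Greco, Shift 6→Priya, Shift 7→Priya, Shift 8→Kahale, Shift 9→Greco, Shift 10→Priya.

3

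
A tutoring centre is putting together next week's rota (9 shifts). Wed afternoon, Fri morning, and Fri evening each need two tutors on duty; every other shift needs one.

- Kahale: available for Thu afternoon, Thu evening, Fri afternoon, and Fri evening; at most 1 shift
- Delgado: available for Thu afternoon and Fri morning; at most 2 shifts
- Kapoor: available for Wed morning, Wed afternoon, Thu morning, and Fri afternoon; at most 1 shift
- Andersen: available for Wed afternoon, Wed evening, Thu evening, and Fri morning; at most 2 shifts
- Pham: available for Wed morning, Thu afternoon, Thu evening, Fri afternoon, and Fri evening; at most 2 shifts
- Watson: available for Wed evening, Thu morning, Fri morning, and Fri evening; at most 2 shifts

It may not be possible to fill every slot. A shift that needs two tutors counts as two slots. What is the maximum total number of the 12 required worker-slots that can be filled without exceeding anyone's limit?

10

Total capacity across all tutors is 1+2+1+2+2+2 = 10, and 12 slots are needed, so at most 10 can be filled.
An assignment achieving 10: Wed morning→Kapoor, Wed afternoon→Andersen, Wed evening→Andersen, Thu morning→Watson, Thu afternoon→Delgado, Thu evening→Kahale, Fri morning→Delgado+Watson, Fri afternoon→Pham, Fri evening→Pham.
Loads: Kahale 1/1, Delgado 2/2, Kapoor 1/1, Andersen 2/2, Pham 2/2, Watson 2/2.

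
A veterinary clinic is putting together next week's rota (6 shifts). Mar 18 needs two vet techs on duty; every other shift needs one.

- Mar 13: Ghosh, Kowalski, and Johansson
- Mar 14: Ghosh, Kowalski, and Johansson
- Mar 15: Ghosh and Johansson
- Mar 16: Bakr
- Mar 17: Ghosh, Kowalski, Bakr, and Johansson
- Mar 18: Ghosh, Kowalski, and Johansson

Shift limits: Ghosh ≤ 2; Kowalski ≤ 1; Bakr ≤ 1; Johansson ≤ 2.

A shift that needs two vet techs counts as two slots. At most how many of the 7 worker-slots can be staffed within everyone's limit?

6

Total capacity across all vet techs is 2+1+1+2 = 6, and 7 slots are needed, so at most 6 can be filled.
An assignment achieving 6: Mar 13→Ghosh, Mar 14→Kowalski, Mar 15→Ghosh, Mar 16→Bakr, Mar 17→Johansson, Mar 18→Johansson.
Loads: Ghosh 2/2, Kowalski 1/1, Bakr 1/1, Johansson 2/2.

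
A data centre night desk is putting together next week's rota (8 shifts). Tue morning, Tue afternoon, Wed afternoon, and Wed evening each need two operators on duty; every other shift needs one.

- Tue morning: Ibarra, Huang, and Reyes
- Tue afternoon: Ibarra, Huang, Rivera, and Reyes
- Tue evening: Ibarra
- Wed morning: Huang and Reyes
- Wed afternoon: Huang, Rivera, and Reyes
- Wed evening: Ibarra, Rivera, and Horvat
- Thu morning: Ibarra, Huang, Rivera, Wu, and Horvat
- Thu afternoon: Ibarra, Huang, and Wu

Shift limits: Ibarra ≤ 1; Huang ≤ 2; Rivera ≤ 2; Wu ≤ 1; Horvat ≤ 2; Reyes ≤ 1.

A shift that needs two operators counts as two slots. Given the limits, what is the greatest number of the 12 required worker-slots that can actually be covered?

9

Total capacity across all operators is 1+2+2+1+2+1 = 9, and 12 slots are needed, so at most 9 can be filled.
An assignment achieving 9: Tue morning→Huang+Reyes, Tue evening→Ibarra, Wed morning→Huang, Wed afternoon→Rivera, Wed evening→Rivera+Horvat, Thu morning→Horvat, Thu afternoon→Wu.
Loads: Ibarra 1/1, Huang 2/2, Rivera 2/2, Wu 1/1, Horvat 2/2, Reyes 1/1.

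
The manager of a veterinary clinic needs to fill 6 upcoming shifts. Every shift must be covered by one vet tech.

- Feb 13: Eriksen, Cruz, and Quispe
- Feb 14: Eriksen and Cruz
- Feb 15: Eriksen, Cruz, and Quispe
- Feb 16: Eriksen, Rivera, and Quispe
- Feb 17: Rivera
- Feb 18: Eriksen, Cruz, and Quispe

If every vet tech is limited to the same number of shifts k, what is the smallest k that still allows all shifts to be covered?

With 4 vet techs and 6 worker-slots to fill, someone must work at least ⌈6/4⌉ = 2 shifts, so k ≥ 2.
k = 2 works: Feb 13→Eriksen, Feb 14→Eriksen, Feb 15→Cruz, Feb 16→Rivera, Feb 17→Rivera, Feb 18→Cruz.
Loads: Eriksen 2, Rivera 2, Cruz 2, Quispe 0 — all ≤ 2.

2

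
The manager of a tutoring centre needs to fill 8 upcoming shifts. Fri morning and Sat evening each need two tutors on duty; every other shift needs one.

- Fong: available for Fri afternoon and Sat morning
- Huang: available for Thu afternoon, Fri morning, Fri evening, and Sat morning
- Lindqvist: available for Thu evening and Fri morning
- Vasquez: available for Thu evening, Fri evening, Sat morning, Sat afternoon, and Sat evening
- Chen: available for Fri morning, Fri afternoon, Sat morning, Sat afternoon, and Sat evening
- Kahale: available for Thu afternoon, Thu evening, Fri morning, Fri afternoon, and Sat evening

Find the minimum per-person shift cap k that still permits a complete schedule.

2

With 6 tutors and 10 worker-slots to fill, someone must work at least ⌈10/6⌉ = 2 shifts, so k ≥ 2.
k = 2 works: Thu afternoon→Huang, Thu evening→Lindqvist, Fri morning→Lindqvist+Chen, Fri afternoon→Fong, Fri evening→Huang, Sat morning→Fong, Sat afternoon→Vasquez, Sat evening→Vasquez+Chen.
Loads: Fong 2, Huang 2, Lindqvist 2, Vasquez 2, Chen 2, Kahale 0 — all ≤ 2.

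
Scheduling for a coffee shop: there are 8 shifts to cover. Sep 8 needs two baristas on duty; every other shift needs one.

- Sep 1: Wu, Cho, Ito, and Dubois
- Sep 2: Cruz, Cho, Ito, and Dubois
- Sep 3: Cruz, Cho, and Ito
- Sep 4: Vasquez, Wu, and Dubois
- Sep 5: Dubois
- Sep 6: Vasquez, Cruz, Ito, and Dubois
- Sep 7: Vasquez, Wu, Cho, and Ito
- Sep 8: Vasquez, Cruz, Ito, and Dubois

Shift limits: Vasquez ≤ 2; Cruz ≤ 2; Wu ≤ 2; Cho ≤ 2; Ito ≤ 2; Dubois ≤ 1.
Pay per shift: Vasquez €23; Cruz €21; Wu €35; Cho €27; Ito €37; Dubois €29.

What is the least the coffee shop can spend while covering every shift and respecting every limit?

€241

Sep 5 can only be covered by Dubois, so that assignment is forced.
Picking the cheapest available barista for each shift independently would cost €209, but that ignores the shift limits.
An optimal schedule: Sep 1→Cho, Sep 2→Cho, Sep 3→Cruz, Sep 4→Wu, Sep 5→Dubois, Sep 6→Vasquez, Sep 7→Wu, Sep 8→Cruz+Vasquez.
Total: 27 + 27 + 21 + 35 + 29 + 23 + 35 + 21 + 23 = €241.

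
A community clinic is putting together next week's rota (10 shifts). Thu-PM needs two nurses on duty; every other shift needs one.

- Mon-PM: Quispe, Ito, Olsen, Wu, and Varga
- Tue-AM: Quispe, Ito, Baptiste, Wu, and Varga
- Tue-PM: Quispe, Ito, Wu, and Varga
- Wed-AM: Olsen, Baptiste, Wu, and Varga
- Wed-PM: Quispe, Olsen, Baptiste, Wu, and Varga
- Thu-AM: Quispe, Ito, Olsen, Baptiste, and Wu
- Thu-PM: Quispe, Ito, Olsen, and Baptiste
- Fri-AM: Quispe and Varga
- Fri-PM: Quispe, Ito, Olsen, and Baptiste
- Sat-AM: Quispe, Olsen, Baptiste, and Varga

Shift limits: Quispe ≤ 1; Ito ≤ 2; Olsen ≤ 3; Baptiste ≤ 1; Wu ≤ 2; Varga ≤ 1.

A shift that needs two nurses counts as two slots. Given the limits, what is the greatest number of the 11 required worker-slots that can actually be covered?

Total capacity across all nurses is 1+2+3+1+2+1 = 10, and 11 slots are needed, so at most 10 can be filled.
An assignment achieving 10: Mon-PM→Wu, Tue-AM→Wu, Tue-PM→Ito, Wed-AM→Olsen, Wed-PM→Varga, Thu-PM→Ito+Olsen, Fri-AM→Quispe, Fri-PM→Olsen, Sat-AM→Baptiste.
Loads: Quispe 1/1, Ito 2/2, Olsen 3/3, Baptiste 1/1, Wu 2/2, Varga 1/1.

10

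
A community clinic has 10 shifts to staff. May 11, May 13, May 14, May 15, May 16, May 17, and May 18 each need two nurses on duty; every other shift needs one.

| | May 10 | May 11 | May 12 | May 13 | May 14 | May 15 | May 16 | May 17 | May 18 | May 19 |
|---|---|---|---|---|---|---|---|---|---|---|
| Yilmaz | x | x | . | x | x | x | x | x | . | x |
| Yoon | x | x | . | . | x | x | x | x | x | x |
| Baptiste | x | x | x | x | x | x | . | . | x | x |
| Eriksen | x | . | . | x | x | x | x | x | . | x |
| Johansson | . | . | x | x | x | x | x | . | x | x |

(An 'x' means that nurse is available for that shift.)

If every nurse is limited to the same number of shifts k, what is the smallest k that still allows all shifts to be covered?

4

With 5 nurses and 17 worker-slots to fill, someone must work at least ⌈17/5⌉ = 4 shifts, so k ≥ 4.
k = 4 works: May 10→Yilmaz, May 11→Yilmaz+Yoon, May 12→Baptiste, May 13→Baptiste+Eriksen, May 14→Baptiste+Eriksen, May 15→Eriksen+Johansson, May 16→Yoon+Eriksen, May 17→Yilmaz+Yoon, May 18→Yoon+Baptiste, May 19→Yilmaz.
Loads: Yilmaz 4, Yoon 4, Baptiste 4, Eriksen 4, Johansson 1 — all ≤ 4.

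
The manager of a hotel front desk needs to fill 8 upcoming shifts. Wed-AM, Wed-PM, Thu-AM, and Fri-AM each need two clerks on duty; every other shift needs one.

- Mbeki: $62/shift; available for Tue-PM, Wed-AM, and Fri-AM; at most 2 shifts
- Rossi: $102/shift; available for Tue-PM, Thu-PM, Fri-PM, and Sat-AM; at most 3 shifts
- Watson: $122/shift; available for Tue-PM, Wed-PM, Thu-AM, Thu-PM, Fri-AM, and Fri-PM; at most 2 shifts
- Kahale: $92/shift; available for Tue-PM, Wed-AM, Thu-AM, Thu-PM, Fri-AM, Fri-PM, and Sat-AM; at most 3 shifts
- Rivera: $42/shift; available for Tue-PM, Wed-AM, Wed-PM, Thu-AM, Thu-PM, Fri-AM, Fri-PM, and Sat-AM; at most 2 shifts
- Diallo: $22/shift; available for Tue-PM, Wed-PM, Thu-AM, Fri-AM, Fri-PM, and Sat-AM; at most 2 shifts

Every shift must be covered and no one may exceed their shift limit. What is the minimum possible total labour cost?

Picking the cheapest available clerk for each shift independently would cost $404, but that ignores the shift limits.
An optimal schedule: Tue-PM→Rossi, Wed-AM→Rivera+Mbeki, Wed-PM→Diallo+Rivera, Thu-AM→Diallo+Kahale, Thu-PM→Kahale, Fri-AM→Mbeki+Kahale, Fri-PM→Rossi, Sat-AM→Rossi.
Total: 102 + 42 + 62 + 22 + 42 + 22 + 92 + 92 + 62 + 92 + 102 + 102 = $834.

$834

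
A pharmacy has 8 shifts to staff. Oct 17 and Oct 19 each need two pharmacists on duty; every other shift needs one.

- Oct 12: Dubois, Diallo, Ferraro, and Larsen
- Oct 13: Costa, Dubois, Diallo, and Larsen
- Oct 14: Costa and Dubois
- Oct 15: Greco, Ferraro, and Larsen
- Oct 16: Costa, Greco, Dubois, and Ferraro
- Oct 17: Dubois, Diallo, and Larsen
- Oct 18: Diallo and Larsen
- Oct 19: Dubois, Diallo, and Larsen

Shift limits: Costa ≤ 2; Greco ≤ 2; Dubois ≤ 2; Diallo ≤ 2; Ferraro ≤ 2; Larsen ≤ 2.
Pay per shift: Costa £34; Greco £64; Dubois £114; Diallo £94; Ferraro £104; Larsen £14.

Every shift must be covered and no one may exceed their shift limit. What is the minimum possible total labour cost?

Picking the cheapest available pharmacist for each shift independently would cost £340, but that ignores the shift limits.
An optimal schedule: Oct 12→Ferraro, Oct 13→Costa, Oct 14→Costa, Oct 15→Greco, Oct 16→Greco, Oct 17→Larsen+Diallo, Oct 18→Larsen, Oct 19→Diallo+Dubois.
Total: 104 + 34 + 34 + 64 + 64 + 14 + 94 + 14 + 94 + 114 = £630.

£630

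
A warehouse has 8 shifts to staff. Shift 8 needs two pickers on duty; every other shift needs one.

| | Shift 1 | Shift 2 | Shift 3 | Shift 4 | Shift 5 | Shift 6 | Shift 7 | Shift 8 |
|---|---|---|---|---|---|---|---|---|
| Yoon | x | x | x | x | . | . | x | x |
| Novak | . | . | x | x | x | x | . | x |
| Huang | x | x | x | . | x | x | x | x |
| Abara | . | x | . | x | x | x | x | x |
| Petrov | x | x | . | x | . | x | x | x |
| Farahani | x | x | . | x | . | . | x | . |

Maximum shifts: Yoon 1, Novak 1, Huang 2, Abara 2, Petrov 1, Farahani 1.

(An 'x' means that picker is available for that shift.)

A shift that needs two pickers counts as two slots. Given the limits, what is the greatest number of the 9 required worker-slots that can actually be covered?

Total capacity across all pickers is 1+1+2+2+1+1 = 8, and 9 slots are needed, so at most 8 can be filled.
An assignment achieving 8: Shift 1→Huang, Shift 2→Abara, Shift 3→Yoon, Shift 4→Abara, Shift 5→Novak, Shift 6→Huang, Shift 7→Farahani, Shift 8→Petrov.
Loads: Yoon 1/1, Novak 1/1, Huang 2/2, Abara 2/2, Petrov 1/1, Farahani 1/1.

8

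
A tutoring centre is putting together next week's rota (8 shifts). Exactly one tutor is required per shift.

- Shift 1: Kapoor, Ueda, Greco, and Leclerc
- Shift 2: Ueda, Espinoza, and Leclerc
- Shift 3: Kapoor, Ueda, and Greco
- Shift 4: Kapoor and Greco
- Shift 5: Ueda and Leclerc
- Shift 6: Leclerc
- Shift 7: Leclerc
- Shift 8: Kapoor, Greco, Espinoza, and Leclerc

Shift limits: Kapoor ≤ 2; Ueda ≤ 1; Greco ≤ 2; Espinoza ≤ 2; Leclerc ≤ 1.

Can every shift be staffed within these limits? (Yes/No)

Total capacity is 8 and 8 slots are needed, so capacity alone doesn't rule it out.
Shifts {Shift 6, Shift 7} need 2 worker-slots in total, but the tutors available for any of those shifts (Leclerc) can supply at most 1 among them. So no valid schedule exists.

No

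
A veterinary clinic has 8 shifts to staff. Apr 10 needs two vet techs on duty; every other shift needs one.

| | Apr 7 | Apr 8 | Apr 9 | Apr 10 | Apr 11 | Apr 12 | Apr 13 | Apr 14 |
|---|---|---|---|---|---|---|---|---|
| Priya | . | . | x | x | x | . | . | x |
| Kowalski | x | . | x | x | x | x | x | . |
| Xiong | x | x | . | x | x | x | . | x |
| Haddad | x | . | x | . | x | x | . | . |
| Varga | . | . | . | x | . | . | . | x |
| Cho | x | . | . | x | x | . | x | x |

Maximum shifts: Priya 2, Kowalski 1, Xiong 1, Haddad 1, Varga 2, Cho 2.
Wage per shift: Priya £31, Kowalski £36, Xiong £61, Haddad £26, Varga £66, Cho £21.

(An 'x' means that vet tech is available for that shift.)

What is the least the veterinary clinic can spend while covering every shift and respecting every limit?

Apr 8 can only be covered by Xiong, so that assignment is forced.
Picking the cheapest available vet tech for each shift independently would cost £249, but that ignores the shift limits.
An optimal schedule: Apr 7→Cho, Apr 8→Xiong, Apr 9→Priya, Apr 10→Varga+Cho, Apr 11→Priya, Apr 12→Haddad, Apr 13→Kowalski, Apr 14→Varga.
Total: 21 + 61 + 31 + 66 + 21 + 31 + 26 + 36 + 66 = £359.

£359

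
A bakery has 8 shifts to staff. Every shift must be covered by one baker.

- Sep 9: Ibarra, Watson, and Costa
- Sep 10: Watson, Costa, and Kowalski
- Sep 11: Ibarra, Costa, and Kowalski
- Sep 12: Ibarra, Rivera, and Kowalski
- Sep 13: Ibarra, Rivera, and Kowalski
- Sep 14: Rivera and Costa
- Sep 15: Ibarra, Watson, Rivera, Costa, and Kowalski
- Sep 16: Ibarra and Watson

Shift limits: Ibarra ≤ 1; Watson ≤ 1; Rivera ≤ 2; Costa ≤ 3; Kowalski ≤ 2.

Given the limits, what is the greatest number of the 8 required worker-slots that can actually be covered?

Total capacity across all bakers is 1+1+2+3+2 = 9, and 8 slots are needed, so at most 8 can be filled.
An assignment achieving 8: Sep 9→Watson, Sep 10→Costa, Sep 11→Costa, Sep 12→Rivera, Sep 13→Kowalski, Sep 14→Rivera, Sep 15→Costa, Sep 16→Ibarra.
Loads: Ibarra 1/1, Watson 1/1, Rivera 2/2, Costa 3/3, Kowalski 1/2.

8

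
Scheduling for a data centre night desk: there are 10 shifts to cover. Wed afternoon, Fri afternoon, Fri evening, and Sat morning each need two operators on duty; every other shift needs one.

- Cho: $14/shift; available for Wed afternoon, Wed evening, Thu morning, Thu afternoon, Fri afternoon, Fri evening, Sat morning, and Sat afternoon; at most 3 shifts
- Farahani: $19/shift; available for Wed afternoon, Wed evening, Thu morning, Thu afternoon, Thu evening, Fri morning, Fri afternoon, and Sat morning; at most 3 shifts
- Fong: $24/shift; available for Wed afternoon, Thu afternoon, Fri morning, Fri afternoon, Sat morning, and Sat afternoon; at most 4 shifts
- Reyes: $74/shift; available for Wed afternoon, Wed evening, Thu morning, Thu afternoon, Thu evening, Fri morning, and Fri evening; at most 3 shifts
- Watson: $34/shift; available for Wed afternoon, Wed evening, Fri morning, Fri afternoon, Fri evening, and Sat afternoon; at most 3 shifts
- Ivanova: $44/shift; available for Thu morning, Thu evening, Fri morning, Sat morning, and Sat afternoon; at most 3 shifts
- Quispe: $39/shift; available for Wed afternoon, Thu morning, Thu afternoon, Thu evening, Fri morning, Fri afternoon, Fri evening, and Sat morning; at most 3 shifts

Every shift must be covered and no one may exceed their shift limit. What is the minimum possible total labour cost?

$336

Picking the cheapest available operator for each shift independently would cost $241, but that ignores the shift limits.
An optimal schedule: Wed afternoon→Fong+Watson, Wed evening→Cho, Thu morning→Cho, Thu afternoon→Farahani, Thu evening→Farahani, Fri morning→Fong, Fri afternoon→Fong+Watson, Fri evening→Watson+Quispe, Sat morning→Farahani+Fong, Sat afternoon→Cho.
Total: 24 + 34 + 14 + 14 + 19 + 19 + 24 + 24 + 34 + 34 + 39 + 19 + 24 + 14 = $336.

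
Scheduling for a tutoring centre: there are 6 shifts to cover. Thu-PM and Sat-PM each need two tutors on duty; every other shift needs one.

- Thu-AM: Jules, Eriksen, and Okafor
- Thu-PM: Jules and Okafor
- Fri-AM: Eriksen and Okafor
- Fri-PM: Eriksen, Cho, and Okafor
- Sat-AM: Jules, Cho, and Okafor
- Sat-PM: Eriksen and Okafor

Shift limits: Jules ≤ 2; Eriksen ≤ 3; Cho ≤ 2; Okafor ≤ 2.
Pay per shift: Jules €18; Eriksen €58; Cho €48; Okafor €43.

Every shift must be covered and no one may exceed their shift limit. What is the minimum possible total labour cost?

€334

Thu-PM can only be covered by Jules and Okafor, so that assignment is forced.
Sat-PM can only be covered by Eriksen and Okafor, so that assignment is forced.
Picking the cheapest available tutor for each shift independently would cost €284, but that ignores the shift limits.
An optimal schedule: Thu-AM→Jules, Thu-PM→Jules+Okafor, Fri-AM→Eriksen, Fri-PM→Cho, Sat-AM→Cho, Sat-PM→Okafor+Eriksen.
Total: 18 + 18 + 43 + 58 + 48 + 48 + 43 + 58 = €334.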